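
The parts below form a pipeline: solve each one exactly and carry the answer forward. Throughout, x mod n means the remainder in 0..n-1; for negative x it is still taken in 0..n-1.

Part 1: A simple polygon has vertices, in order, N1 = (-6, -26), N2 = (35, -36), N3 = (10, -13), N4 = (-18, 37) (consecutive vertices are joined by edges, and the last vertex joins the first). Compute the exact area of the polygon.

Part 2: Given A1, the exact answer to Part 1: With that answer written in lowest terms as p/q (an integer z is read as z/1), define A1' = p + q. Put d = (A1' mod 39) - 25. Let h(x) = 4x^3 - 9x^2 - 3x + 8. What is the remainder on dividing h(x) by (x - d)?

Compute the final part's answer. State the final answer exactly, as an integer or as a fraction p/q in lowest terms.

Part 1: cross terms: (-6*-36 - 35*-26)=1126, (35*-13 - 10*-36)=-95, (10*37 - -18*-13)=136, (-18*-26 - -6*37)=690; twice the area = |1857| = 1857; area = 1857/2; answer 1857/2
Part 2: A1 = 1857/2; threaded value p + q = 1859; d = 1; remainder = value at the root: 4*(1)^3 - 9*(1)^2 - 3*(1)^1 + 8 = (4) + (-9) + (-3) + (8) = 0; answer 0

0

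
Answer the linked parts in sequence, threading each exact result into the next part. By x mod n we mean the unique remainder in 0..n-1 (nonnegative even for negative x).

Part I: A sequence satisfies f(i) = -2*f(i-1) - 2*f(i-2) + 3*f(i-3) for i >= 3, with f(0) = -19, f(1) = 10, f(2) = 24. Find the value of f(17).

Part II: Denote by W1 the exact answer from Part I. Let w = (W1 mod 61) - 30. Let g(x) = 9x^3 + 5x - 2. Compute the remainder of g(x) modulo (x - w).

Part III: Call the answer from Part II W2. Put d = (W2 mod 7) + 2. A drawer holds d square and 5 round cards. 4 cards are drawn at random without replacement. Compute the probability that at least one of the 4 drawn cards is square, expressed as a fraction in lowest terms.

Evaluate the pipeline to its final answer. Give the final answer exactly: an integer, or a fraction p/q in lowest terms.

Part I: f(3) = -2*(24) - 2*(10) + 3*(-19) = -125; iterating: f(3)=-125, f(4)=232, f(5)=-142, f(6)=-555, f(7)=2090, f(8)=-3496, f(9)=1147, f(10)=10968, f(11)=-34718, f(12)=50941, f(13)=458, f(14)=-206952, f(15)=565811, f(16)=-716344, f(17)=-319790; answer -319790
Part II: W1 = -319790; w = 3; remainder = value at the root: 9*(3)^3 + 5*(3)^1 - 2 = (243) + (15) + (-2) = 256; answer 256
Part III: W2 = 256; d = 6; total draws C(11,4) = 330; complement C(5,4) = 5; favorable 330 - 5 = 325; P = 65/66; answer 65/66

65/66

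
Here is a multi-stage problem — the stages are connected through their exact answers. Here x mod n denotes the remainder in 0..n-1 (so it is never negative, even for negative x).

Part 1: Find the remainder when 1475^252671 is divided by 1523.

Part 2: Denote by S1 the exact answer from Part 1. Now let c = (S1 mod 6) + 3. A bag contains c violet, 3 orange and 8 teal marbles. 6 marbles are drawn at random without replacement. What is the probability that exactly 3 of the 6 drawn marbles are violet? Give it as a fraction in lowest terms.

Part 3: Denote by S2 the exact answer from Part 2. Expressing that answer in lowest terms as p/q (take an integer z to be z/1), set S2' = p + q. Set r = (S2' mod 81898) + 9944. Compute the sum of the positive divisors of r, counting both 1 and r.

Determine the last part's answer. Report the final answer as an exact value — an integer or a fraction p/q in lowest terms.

14256

Part 1: squarings mod 1523: 1475^1=1475, 1475^2=781, 1475^4=761, 1475^8=381, 1475^16=476, 1475^32=1172, 1475^64=1361, 1475^128=353, 1475^256=1246, 1475^512=579, 1475^1024=181, 1475^2048=778, 1475^4096=653, 1475^8192=1492, 1475^16384=961, 1475^32768=583, 1475^65536=260, 1475^131072=588; 1475^252671 = 1475^1 * 1475^2 * 1475^4 * 1475^8 * 1475^16 * 1475^32 * 1475^64 * 1475^128 * 1475^512 * 1475^2048 * 1475^4096 * 1475^16384 * 1475^32768 * 1475^65536 * 1475^131072 = 703 (mod 1523); answer 703
Part 2: S1 = 703; c = 4; total draws C(15,6) = 5005; favorable C(4,3)*C(11,3) = 660; P = 12/91; answer 12/91
Part 3: S2 = 12/91; threaded value p + q = 103; r = 10047; 10047 = 3 * 17 * 197; sigma = (1 + 3) * (1 + 17) * (1 + 197) = 4 * 18 * 198 = 14256; answer 14256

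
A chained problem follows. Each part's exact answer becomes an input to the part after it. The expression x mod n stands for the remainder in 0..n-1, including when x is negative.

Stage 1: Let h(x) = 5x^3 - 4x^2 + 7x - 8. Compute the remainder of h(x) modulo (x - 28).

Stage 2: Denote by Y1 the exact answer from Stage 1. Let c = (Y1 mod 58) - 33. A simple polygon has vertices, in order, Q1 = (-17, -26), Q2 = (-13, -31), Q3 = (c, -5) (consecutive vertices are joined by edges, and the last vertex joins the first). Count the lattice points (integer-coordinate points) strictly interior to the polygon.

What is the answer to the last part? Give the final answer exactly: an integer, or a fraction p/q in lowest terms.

85

Stage 1: remainder = value at the root: 5*(28)^3 - 4*(28)^2 + 7*(28)^1 - 8 = (109760) + (-3136) + (196) + (-8) = 106812; answer 106812
Stage 2: Y1 = 106812; c = 1; cross terms: (-17*-31 - -13*-26)=189, (-13*-5 - 1*-31)=96, (1*-26 - -17*-5)=-111; twice the area = |174| = 174; area = 87; boundary points = 1 + 2 + 3 = 6; strictly interior points = area - boundary/2 + 1 = 85; answer 85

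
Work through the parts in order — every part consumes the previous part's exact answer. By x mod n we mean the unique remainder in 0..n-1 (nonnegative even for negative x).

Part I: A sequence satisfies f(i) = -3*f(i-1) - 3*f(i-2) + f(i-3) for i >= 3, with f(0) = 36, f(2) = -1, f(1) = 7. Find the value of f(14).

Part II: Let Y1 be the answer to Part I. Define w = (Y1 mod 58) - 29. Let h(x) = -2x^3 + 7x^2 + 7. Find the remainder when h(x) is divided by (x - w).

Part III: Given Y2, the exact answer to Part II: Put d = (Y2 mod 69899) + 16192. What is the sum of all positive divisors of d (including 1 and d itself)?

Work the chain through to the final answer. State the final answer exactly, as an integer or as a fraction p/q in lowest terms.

106080

Part I: f(3) = -3*(-1) - 3*(7) + 1*(36) = 18; iterating: f(3)=18, f(4)=-44, f(5)=77, f(6)=-81, f(7)=-32, f(8)=416, f(9)=-1233, f(10)=2419, f(11)=-3142, f(12)=936, f(13)=9037, f(14)=-33061; answer -33061
Part II: Y1 = -33061; w = 28; remainder = value at the root: -2*(28)^3 + 7*(28)^2 + 7 = (-43904) + (5488) + (7) = -38409; answer -38409
Part III: Y2 = -38409; d = 47682; 47682 = 2 * 3^3 * 883; sigma = (1 + 2) * (1 + 3 + 9 + 27) * (1 + 883) = 3 * 40 * 884 = 106080; answer 106080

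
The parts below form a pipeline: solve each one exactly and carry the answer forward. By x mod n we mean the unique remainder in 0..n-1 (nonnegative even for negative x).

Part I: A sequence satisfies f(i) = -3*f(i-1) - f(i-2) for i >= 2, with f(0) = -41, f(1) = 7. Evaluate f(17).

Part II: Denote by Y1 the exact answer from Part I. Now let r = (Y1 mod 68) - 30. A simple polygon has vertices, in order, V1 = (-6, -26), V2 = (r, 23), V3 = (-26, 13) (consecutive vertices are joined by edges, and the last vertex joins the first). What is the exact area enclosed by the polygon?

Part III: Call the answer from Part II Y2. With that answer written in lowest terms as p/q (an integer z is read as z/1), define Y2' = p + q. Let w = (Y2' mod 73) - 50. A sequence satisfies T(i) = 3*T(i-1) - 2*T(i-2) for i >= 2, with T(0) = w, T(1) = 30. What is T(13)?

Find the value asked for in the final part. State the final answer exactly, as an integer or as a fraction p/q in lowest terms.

573330

Part I: f(2) = -3*(7) - 1*(-41) = 20; iterating: f(2)=20, f(3)=-67, f(4)=181, f(5)=-476, f(6)=1247, f(7)=-3265, f(8)=8548, f(9)=-22379, f(10)=58589, f(11)=-153388, f(12)=401575, f(13)=-1051337, f(14)=2752436, f(15)=-7205971, f(16)=18865477, f(17)=-49390460; answer -49390460
Part II: Y1 = -49390460; r = 18; cross terms: (-6*23 - 18*-26)=330, (18*13 - -26*23)=832, (-26*-26 - -6*13)=754; twice the area = |1916| = 1916; area = 958; answer 958
Part III: Y2 = 958; threaded value p + q = 959; w = -40; T(2) = 3*(30) - 2*(-40) = 170; iterating: T(2)=170, T(3)=450, T(4)=1010, T(5)=2130, T(6)=4370, T(7)=8850, T(8)=17810, T(9)=35730, T(10)=71570, T(11)=143250, T(12)=286610, T(13)=573330; answer 573330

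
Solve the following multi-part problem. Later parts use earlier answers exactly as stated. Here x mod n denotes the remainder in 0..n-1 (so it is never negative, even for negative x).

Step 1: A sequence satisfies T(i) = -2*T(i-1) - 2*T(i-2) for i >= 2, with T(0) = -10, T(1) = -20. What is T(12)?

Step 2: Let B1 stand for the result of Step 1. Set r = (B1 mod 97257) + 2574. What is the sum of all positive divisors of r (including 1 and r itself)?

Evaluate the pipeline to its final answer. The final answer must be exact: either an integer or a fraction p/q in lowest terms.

4824

Step 1: T(2) = -2*(-20) - 2*(-10) = 60; iterating: T(2)=60, T(3)=-80, T(4)=40, T(5)=80, T(6)=-240, T(7)=320, T(8)=-160, T(9)=-320, T(10)=960, T(11)=-1280, T(12)=640; answer 640
Step 2: B1 = 640; r = 3214; 3214 = 2 * 1607; sigma = (1 + 2) * (1 + 1607) = 3 * 1608 = 4824; answer 4824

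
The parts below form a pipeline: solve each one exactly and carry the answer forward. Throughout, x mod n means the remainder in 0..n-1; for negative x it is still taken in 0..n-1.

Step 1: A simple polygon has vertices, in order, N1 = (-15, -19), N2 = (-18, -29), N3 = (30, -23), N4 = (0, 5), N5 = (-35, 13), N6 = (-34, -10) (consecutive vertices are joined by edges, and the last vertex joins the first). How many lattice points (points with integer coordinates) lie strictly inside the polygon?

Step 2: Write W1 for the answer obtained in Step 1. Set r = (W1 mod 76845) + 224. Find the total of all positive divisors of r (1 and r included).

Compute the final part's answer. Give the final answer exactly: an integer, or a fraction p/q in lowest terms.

2574

Step 1: cross terms: (-15*-29 - -18*-19)=93, (-18*-23 - 30*-29)=1284, (30*5 - 0*-23)=150, (0*13 - -35*5)=175, (-35*-10 - -34*13)=792, (-34*-19 - -15*-10)=496; twice the area = |2990| = 2990; area = 1495; boundary points = 1 + 6 + 2 + 1 + 1 + 1 = 12; strictly interior points = area - boundary/2 + 1 = 1490; answer 1490
Step 2: W1 = 1490; r = 1714; 1714 = 2 * 857; sigma = (1 + 2) * (1 + 857) = 3 * 858 = 2574; answer 2574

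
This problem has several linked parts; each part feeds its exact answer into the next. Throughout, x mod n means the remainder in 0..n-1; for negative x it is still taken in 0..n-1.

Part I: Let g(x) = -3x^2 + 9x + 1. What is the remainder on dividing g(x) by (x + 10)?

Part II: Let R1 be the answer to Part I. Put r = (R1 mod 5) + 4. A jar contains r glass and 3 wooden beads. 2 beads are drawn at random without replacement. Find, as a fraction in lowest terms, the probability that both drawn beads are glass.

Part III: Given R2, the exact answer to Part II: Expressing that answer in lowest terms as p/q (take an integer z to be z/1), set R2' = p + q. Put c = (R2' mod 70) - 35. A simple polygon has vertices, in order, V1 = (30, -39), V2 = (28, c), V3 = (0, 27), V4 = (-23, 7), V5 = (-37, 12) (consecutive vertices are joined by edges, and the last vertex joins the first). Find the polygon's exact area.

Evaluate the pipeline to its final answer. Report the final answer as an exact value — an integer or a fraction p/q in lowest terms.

Part I: remainder = value at the root: -3*(-10)^2 + 9*(-10)^1 + 1 = (-300) + (-90) + (1) = -389; answer -389
Part II: R1 = -389; r = 5; total draws C(8,2) = 28; favorable C(5,2) = 10; P = 5/14; answer 5/14
Part III: R2 = 5/14; threaded value p + q = 19; c = -16; cross terms: (30*-16 - 28*-39)=612, (28*27 - 0*-16)=756, (0*7 - -23*27)=621, (-23*12 - -37*7)=-17, (-37*-39 - 30*12)=1083; twice the area = |3055| = 3055; area = 3055/2; answer 3055/2

3055/2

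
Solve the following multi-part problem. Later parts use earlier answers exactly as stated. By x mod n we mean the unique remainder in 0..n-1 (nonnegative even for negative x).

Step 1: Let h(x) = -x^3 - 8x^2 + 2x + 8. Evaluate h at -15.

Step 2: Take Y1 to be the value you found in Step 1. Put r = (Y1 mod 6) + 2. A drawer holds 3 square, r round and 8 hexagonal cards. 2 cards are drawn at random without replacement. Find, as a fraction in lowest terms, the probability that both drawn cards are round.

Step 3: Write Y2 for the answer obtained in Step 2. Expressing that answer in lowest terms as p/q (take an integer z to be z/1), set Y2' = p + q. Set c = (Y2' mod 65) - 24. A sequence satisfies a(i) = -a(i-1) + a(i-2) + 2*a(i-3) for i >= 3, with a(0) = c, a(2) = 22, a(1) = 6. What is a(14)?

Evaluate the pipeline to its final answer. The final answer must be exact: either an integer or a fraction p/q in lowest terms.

Step 1: -1*(-15)^3 - 8*(-15)^2 + 2*(-15)^1 + 8 = (3375) + (-1800) + (-30) + (8) = 1553; answer 1553
Step 2: Y1 = 1553; r = 7; total draws C(18,2) = 153; favorable C(7,2) = 21; P = 7/51; answer 7/51
Step 3: Y2 = 7/51; threaded value p + q = 58; c = 34; a(3) = -1*(22) + 1*(6) + 2*(34) = 52; iterating: a(3)=52, a(4)=-18, a(5)=114, a(6)=-28, a(7)=106, a(8)=94, a(9)=-44, a(10)=350, a(11)=-206, a(12)=468, a(13)=26, a(14)=30; answer 30

30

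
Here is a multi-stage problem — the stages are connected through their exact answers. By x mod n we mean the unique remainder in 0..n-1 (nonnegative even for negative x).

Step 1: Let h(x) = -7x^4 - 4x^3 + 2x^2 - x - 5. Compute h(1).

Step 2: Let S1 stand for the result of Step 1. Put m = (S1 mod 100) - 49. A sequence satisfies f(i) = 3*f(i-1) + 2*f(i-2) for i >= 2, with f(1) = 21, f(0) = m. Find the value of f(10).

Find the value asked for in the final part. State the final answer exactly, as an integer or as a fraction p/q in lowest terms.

Step 1: -7*(1)^4 - 4*(1)^3 + 2*(1)^2 - 1*(1)^1 - 5 = (-7) + (-4) + (2) + (-1) + (-5) = -15; answer -15
Step 2: S1 = -15; m = 36; f(2) = 3*(21) + 2*(36) = 135; iterating: f(2)=135, f(3)=447, f(4)=1611, f(5)=5727, f(6)=20403, f(7)=72663, f(8)=258795, f(9)=921711, f(10)=3282723; answer 3282723

3282723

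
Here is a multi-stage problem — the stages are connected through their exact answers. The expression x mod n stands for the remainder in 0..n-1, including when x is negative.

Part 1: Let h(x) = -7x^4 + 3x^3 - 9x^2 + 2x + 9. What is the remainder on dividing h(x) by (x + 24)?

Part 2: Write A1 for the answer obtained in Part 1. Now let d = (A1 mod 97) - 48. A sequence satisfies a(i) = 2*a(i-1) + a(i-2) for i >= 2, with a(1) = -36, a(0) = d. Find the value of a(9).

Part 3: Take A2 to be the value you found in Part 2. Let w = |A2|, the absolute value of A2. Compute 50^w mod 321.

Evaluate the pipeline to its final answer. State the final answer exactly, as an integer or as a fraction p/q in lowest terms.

151

Part 1: remainder = value at the root: -7*(-24)^4 + 3*(-24)^3 - 9*(-24)^2 + 2*(-24)^1 + 9 = (-2322432) + (-41472) + (-5184) + (-48) + (9) = -2369127; answer -2369127
Part 2: A1 = -2369127; d = -47; a(2) = 2*(-36) + 1*(-47) = -119; iterating: a(2)=-119, a(3)=-274, a(4)=-667, a(5)=-1608, a(6)=-3883, a(7)=-9374, a(8)=-22631, a(9)=-54636; answer -54636
Part 3: A2 = -54636; w = 54636; squarings mod 321: 50^1=50, 50^2=253, 50^4=130, 50^8=208, 50^16=250, 50^32=226, 50^64=37, 50^128=85, 50^256=163, 50^512=247, 50^1024=19, 50^2048=40, 50^4096=316, 50^8192=25, 50^16384=304, 50^32768=289; 50^54636 = 50^4 * 50^8 * 50^32 * 50^64 * 50^256 * 50^1024 * 50^4096 * 50^16384 * 50^32768 = 151 (mod 321); answer 151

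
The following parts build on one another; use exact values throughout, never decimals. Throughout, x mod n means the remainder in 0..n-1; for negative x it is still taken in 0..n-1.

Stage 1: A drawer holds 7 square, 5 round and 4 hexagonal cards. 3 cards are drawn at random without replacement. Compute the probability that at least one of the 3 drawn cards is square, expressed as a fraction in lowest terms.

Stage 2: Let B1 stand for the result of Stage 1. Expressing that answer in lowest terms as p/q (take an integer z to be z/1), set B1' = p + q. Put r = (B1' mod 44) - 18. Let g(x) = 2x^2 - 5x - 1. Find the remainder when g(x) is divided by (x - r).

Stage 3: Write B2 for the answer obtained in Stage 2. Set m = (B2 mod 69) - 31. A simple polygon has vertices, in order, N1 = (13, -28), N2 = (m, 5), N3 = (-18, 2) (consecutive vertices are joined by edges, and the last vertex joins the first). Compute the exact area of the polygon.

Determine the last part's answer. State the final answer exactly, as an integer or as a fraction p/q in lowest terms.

147/2

Stage 1: total draws C(16,3) = 560; complement C(9,3) = 84; favorable 560 - 84 = 476; P = 17/20; answer 17/20
Stage 2: B1 = 17/20; threaded value p + q = 37; r = 19; remainder = value at the root: 2*(19)^2 - 5*(19)^1 - 1 = (722) + (-95) + (-1) = 626; answer 626
Stage 3: B2 = 626; m = -26; cross terms: (13*5 - -26*-28)=-663, (-26*2 - -18*5)=38, (-18*-28 - 13*2)=478; twice the area = |-147| = 147; area = 147/2; answer 147/2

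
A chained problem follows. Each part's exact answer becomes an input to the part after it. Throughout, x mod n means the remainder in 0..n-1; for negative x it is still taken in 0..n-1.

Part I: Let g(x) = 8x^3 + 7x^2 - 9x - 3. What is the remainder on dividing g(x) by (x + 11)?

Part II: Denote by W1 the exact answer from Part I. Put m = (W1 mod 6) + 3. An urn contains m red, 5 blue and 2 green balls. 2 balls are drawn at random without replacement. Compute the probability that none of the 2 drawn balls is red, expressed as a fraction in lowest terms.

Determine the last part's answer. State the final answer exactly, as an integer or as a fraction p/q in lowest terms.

7/26

Part I: remainder = value at the root: 8*(-11)^3 + 7*(-11)^2 - 9*(-11)^1 - 3 = (-10648) + (847) + (99) + (-3) = -9705; answer -9705
Part II: W1 = -9705; m = 6; total draws C(13,2) = 78; favorable C(7,2) = 21; P = 7/26; answer 7/26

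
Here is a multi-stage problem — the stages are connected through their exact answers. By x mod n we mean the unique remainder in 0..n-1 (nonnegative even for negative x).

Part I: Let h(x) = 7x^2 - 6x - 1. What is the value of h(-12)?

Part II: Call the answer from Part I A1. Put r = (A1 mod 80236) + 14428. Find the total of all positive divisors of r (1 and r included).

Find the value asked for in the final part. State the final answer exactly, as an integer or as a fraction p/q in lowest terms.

Part I: 7*(-12)^2 - 6*(-12)^1 - 1 = (1008) + (72) + (-1) = 1079; answer 1079
Part II: A1 = 1079; r = 15507; 15507 = 3^2 * 1723; sigma = (1 + 3 + 9) * (1 + 1723) = 13 * 1724 = 22412; answer 22412

22412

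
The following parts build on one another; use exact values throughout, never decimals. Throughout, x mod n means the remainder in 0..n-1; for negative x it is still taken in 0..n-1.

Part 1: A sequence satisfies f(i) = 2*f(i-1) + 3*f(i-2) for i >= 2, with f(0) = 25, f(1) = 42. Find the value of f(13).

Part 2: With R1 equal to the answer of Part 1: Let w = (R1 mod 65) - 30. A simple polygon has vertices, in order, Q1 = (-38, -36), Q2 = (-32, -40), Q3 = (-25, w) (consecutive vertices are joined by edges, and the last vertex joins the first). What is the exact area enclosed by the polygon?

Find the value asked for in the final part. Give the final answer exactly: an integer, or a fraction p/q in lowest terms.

170

Part 1: f(2) = 2*(42) + 3*(25) = 159; iterating: f(2)=159, f(3)=444, f(4)=1365, f(5)=4062, f(6)=12219, f(7)=36624, f(8)=109905, f(9)=329682, f(10)=989079, f(11)=2967204, f(12)=8901645, f(13)=26704902; answer 26704902
Part 2: R1 = 26704902; w = 12; cross terms: (-38*-40 - -32*-36)=368, (-32*12 - -25*-40)=-1384, (-25*-36 - -38*12)=1356; twice the area = |340| = 340; area = 170; answer 170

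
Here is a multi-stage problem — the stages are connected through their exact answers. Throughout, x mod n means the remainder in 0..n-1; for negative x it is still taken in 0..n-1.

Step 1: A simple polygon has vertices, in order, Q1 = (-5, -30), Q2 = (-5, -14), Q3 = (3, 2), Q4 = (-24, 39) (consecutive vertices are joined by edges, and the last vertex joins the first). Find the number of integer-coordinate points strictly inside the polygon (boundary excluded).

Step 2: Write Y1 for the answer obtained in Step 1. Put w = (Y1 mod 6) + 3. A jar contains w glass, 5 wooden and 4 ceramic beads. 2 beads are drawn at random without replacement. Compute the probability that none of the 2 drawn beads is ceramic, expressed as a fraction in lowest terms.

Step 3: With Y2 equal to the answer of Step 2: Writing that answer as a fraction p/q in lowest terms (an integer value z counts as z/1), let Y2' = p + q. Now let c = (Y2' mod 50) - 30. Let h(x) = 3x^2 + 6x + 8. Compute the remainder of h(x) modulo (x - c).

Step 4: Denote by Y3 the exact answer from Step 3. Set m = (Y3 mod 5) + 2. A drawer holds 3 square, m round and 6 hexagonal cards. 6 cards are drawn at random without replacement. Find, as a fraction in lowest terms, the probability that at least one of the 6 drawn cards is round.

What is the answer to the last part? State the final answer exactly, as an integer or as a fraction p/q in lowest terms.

Step 1: cross terms: (-5*-14 - -5*-30)=-80, (-5*2 - 3*-14)=32, (3*39 - -24*2)=165, (-24*-30 - -5*39)=915; twice the area = |1032| = 1032; area = 516; boundary points = 16 + 8 + 1 + 1 = 26; strictly interior points = area - boundary/2 + 1 = 504; answer 504
Step 2: Y1 = 504; w = 3; total draws C(12,2) = 66; favorable C(8,2) = 28; P = 14/33; answer 14/33
Step 3: Y2 = 14/33; threaded value p + q = 47; c = 17; remainder = value at the root: 3*(17)^2 + 6*(17)^1 + 8 = (867) + (102) + (8) = 977; answer 977
Step 4: Y3 = 977; m = 4; total draws C(13,6) = 1716; complement C(9,6) = 84; favorable 1716 - 84 = 1632; P = 136/143; answer 136/143

136/143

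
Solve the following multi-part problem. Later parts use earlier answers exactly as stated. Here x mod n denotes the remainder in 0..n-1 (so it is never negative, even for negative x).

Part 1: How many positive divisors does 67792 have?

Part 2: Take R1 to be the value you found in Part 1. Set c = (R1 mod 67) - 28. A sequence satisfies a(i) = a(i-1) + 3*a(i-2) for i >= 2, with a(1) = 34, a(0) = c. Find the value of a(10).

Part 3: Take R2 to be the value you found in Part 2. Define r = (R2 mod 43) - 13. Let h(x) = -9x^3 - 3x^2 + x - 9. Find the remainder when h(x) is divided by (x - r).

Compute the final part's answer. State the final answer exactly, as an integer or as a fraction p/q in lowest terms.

Part 1: 67792 = 2^4 * 19 * 223; number of divisors = (4+1) * (1+1) * (1+1) = 20; answer 20
Part 2: R1 = 20; c = -8; a(2) = 1*(34) + 3*(-8) = 10; iterating: a(2)=10, a(3)=112, a(4)=142, a(5)=478, a(6)=904, a(7)=2338, a(8)=5050, a(9)=12064, a(10)=27214; answer 27214
Part 3: R2 = 27214; r = 25; remainder = value at the root: -9*(25)^3 - 3*(25)^2 + 1*(25)^1 - 9 = (-140625) + (-1875) + (25) + (-9) = -142484; answer -142484

-142484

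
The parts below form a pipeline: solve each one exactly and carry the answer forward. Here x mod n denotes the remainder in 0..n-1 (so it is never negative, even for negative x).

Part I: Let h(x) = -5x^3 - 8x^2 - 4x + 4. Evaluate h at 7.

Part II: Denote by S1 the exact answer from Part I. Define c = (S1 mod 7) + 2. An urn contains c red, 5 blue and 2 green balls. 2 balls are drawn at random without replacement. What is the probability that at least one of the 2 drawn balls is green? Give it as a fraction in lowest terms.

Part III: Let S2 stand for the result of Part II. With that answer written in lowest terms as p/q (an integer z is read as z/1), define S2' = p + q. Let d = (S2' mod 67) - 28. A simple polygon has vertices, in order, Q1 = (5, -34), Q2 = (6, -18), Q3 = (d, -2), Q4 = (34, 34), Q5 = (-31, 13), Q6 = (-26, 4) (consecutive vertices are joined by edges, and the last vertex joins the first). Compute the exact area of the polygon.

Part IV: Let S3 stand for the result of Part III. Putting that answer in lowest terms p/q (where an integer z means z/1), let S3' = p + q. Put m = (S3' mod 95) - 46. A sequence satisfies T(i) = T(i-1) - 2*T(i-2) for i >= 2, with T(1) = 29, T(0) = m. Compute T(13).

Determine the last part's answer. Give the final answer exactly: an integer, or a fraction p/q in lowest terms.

Part I: -5*(7)^3 - 8*(7)^2 - 4*(7)^1 + 4 = (-1715) + (-392) + (-28) + (4) = -2131; answer -2131
Part II: S1 = -2131; c = 6; total draws C(13,2) = 78; complement C(11,2) = 55; favorable 78 - 55 = 23; P = 23/78; answer 23/78
Part III: S2 = 23/78; threaded value p + q = 101; d = 6; cross terms: (5*-18 - 6*-34)=114, (6*-2 - 6*-18)=96, (6*34 - 34*-2)=272, (34*13 - -31*34)=1496, (-31*4 - -26*13)=214, (-26*-34 - 5*4)=864; twice the area = |3056| = 3056; area = 1528; answer 1528
Part IV: S3 = 1528; threaded value p + q = 1529; m = -37; T(2) = 1*(29) - 2*(-37) = 103; iterating: T(2)=103, T(3)=45, T(4)=-161, T(5)=-251, T(6)=71, T(7)=573, T(8)=431, T(9)=-715, T(10)=-1577, T(11)=-147, T(12)=3007, T(13)=3301; answer 3301

3301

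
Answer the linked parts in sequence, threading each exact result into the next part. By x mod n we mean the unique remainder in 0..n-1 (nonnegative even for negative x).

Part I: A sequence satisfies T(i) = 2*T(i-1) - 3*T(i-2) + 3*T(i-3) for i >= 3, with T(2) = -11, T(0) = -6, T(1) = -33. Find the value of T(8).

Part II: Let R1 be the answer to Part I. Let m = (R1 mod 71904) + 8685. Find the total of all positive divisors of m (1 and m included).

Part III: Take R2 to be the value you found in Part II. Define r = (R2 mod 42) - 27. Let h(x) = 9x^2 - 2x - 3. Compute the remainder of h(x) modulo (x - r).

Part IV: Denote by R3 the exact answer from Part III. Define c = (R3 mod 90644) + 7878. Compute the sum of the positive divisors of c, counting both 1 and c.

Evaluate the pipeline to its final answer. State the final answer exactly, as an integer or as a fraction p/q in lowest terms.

16176

Part I: T(3) = 2*(-11) - 3*(-33) + 3*(-6) = 59; iterating: T(3)=59, T(4)=52, T(5)=-106, T(6)=-191, T(7)=92, T(8)=439; answer 439
Part II: R1 = 439; m = 9124; 9124 = 2^2 * 2281; sigma = (1 + 2 + 4) * (1 + 2281) = 7 * 2282 = 15974; answer 15974
Part III: R2 = 15974; r = -13; remainder = value at the root: 9*(-13)^2 - 2*(-13)^1 - 3 = (1521) + (26) + (-3) = 1544; answer 1544
Part IV: R3 = 1544; c = 9422; 9422 = 2 * 7 * 673; sigma = (1 + 2) * (1 + 7) * (1 + 673) = 3 * 8 * 674 = 16176; answer 16176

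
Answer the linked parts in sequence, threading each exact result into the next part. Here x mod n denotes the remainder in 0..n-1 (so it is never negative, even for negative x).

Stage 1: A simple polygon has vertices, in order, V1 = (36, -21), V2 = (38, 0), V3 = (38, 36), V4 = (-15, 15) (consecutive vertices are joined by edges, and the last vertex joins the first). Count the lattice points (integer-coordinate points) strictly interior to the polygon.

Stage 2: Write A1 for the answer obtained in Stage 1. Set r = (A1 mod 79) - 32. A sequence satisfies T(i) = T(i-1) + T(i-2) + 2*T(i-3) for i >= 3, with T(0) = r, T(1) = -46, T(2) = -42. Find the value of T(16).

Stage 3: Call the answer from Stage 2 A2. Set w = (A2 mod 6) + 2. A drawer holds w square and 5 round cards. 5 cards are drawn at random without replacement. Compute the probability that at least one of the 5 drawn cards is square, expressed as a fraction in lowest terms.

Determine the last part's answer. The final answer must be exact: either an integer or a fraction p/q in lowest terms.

20/21

Stage 1: cross terms: (36*0 - 38*-21)=798, (38*36 - 38*0)=1368, (38*15 - -15*36)=1110, (-15*-21 - 36*15)=-225; twice the area = |3051| = 3051; area = 3051/2; boundary points = 1 + 36 + 1 + 3 = 41; strictly interior points = area - boundary/2 + 1 = 1506; answer 1506
Stage 2: A1 = 1506; r = -27; T(3) = 1*(-42) + 1*(-46) + 2*(-27) = -142; iterating: T(3)=-142, T(4)=-276, T(5)=-502, T(6)=-1062, T(7)=-2116, T(8)=-4182, T(9)=-8422, T(10)=-16836, T(11)=-33622, T(12)=-67302, T(13)=-134596, T(14)=-269142, T(15)=-538342, T(16)=-1076676; answer -1076676
Stage 3: A2 = -1076676; w = 2; total draws C(7,5) = 21; complement C(5,5) = 1; favorable 21 - 1 = 20; P = 20/21; answer 20/21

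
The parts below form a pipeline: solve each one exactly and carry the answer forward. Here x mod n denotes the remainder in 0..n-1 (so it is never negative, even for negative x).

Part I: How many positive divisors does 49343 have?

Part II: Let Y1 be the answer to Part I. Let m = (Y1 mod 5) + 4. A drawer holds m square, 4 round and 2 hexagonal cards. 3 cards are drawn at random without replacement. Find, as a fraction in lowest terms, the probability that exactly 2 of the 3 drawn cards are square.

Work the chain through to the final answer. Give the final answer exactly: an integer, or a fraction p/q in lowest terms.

9/22

Part I: 49343 = 7^2 * 19 * 53; number of divisors = (2+1) * (1+1) * (1+1) = 12; answer 12
Part II: Y1 = 12; m = 6; total draws C(12,3) = 220; favorable C(6,2)*C(6,1) = 90; P = 9/22; answer 9/22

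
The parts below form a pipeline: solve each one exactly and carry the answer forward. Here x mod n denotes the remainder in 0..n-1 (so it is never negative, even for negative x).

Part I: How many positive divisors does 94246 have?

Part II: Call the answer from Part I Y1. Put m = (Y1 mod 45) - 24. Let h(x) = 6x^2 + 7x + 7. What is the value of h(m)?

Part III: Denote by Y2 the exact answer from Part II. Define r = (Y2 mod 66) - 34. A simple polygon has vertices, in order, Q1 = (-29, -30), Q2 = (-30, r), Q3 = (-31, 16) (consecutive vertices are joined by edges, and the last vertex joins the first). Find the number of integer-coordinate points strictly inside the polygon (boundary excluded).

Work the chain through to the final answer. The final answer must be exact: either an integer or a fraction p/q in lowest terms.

3

Part I: 94246 = 2 * 47123; number of divisors = (1+1) * (1+1) = 4; answer 4
Part II: Y1 = 4; m = -20; 6*(-20)^2 + 7*(-20)^1 + 7 = (2400) + (-140) + (7) = 2267; answer 2267
Part III: Y2 = 2267; r = -11; cross terms: (-29*-11 - -30*-30)=-581, (-30*16 - -31*-11)=-821, (-31*-30 - -29*16)=1394; twice the area = |-8| = 8; area = 4; boundary points = 1 + 1 + 2 = 4; strictly interior points = area - boundary/2 + 1 = 3; answer 3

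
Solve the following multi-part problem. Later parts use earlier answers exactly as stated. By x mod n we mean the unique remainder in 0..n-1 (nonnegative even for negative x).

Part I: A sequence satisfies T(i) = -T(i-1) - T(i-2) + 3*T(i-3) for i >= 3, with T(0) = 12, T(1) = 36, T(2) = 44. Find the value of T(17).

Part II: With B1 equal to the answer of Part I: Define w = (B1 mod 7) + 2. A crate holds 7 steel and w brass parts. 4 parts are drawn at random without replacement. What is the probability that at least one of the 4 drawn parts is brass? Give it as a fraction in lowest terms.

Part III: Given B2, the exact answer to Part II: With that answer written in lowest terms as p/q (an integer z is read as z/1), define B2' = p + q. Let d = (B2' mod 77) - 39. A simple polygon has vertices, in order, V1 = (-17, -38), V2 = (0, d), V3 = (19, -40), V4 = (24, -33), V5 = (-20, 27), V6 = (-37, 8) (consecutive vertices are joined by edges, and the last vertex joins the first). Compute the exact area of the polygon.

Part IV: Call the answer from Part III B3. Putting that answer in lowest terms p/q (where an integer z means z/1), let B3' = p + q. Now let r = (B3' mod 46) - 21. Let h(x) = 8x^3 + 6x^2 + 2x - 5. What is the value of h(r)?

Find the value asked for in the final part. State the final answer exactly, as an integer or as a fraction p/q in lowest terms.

271

Part I: T(3) = -1*(44) - 1*(36) + 3*(12) = -44; iterating: T(3)=-44, T(4)=108, T(5)=68, T(6)=-308, T(7)=564, T(8)=-52, T(9)=-1436, T(10)=3180, T(11)=-1900, T(12)=-5588, T(13)=17028, T(14)=-17140, T(15)=-16652, T(16)=84876, T(17)=-119644; answer -119644
Part II: B1 = -119644; w = 2; total draws C(9,4) = 126; complement C(7,4) = 35; favorable 126 - 35 = 91; P = 13/18; answer 13/18
Part III: B2 = 13/18; threaded value p + q = 31; d = -8; cross terms: (-17*-8 - 0*-38)=136, (0*-40 - 19*-8)=152, (19*-33 - 24*-40)=333, (24*27 - -20*-33)=-12, (-20*8 - -37*27)=839, (-37*-38 - -17*8)=1542; twice the area = |2990| = 2990; area = 1495; answer 1495
Part IV: B3 = 1495; threaded value p + q = 1496; r = 3; 8*(3)^3 + 6*(3)^2 + 2*(3)^1 - 5 = (216) + (54) + (6) + (-5) = 271; answer 271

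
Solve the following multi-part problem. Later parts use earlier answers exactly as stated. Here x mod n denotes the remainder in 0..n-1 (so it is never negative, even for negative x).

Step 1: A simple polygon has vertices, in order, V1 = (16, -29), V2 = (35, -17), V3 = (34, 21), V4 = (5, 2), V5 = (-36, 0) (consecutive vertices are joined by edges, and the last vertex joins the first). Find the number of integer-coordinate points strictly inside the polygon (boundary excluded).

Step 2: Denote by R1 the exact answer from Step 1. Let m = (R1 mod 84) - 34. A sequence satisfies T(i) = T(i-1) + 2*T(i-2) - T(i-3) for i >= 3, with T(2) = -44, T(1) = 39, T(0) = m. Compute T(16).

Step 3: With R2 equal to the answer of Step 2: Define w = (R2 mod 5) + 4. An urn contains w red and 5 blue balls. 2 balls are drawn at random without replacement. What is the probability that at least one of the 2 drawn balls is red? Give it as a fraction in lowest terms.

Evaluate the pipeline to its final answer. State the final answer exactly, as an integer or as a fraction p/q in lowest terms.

28/33

Step 1: cross terms: (16*-17 - 35*-29)=743, (35*21 - 34*-17)=1313, (34*2 - 5*21)=-37, (5*0 - -36*2)=72, (-36*-29 - 16*0)=1044; twice the area = |3135| = 3135; area = 3135/2; boundary points = 1 + 1 + 1 + 1 + 1 = 5; strictly interior points = area - boundary/2 + 1 = 1566; answer 1566
Step 2: R1 = 1566; m = 20; T(3) = 1*(-44) + 2*(39) - 1*(20) = 14; iterating: T(3)=14, T(4)=-113, T(5)=-41, T(6)=-281, T(7)=-250, T(8)=-771, T(9)=-990, T(10)=-2282, T(11)=-3491, T(12)=-7065, T(13)=-11765, T(14)=-22404, T(15)=-38869, T(16)=-71912; answer -71912
Step 3: R2 = -71912; w = 7; total draws C(12,2) = 66; complement C(5,2) = 10; favorable 66 - 10 = 56; P = 28/33; answer 28/33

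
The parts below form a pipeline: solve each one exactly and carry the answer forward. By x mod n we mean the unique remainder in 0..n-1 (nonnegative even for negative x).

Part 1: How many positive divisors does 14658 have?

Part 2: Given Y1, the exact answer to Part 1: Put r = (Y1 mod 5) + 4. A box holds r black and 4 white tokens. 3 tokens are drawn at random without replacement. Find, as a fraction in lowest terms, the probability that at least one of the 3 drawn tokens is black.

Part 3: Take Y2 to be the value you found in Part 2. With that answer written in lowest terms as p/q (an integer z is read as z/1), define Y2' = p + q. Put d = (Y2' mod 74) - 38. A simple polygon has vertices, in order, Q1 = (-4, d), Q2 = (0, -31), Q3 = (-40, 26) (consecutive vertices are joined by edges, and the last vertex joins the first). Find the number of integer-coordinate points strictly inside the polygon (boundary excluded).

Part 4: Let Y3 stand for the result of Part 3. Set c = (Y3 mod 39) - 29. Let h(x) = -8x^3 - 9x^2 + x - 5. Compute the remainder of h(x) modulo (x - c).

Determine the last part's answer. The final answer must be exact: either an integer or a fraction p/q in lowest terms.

Part 1: 14658 = 2 * 3 * 7 * 349; number of divisors = (1+1) * (1+1) * (1+1) * (1+1) = 16; answer 16
Part 2: Y1 = 16; r = 5; total draws C(9,3) = 84; complement C(4,3) = 4; favorable 84 - 4 = 80; P = 20/21; answer 20/21
Part 3: Y2 = 20/21; threaded value p + q = 41; d = 3; cross terms: (-4*-31 - 0*3)=124, (0*26 - -40*-31)=-1240, (-40*3 - -4*26)=-16; twice the area = |-1132| = 1132; area = 566; boundary points = 2 + 1 + 1 = 4; strictly interior points = area - boundary/2 + 1 = 565; answer 565
Part 4: Y3 = 565; c = -10; remainder = value at the root: -8*(-10)^3 - 9*(-10)^2 + 1*(-10)^1 - 5 = (8000) + (-900) + (-10) + (-5) = 7085; answer 7085

7085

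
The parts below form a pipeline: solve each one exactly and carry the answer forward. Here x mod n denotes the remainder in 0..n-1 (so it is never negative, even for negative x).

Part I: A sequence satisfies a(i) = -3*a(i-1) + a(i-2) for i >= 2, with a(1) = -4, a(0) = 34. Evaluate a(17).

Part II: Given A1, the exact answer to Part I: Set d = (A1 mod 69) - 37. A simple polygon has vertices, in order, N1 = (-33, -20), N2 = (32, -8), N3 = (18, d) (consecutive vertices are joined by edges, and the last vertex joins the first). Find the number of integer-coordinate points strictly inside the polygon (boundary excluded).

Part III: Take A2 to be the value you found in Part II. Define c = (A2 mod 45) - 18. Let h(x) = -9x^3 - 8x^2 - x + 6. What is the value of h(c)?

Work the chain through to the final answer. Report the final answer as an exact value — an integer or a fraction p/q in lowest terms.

-12

Part I: a(2) = -3*(-4) + 1*(34) = 46; iterating: a(2)=46, a(3)=-142, a(4)=472, a(5)=-1558, a(6)=5146, a(7)=-16996, a(8)=56134, a(9)=-185398, a(10)=612328, a(11)=-2022382, a(12)=6679474, a(13)=-22060804, a(14)=72861886, a(15)=-240646462, a(16)=794801272, a(17)=-2625050278; answer -2625050278
Part II: A1 = -2625050278; d = -32; cross terms: (-33*-8 - 32*-20)=904, (32*-32 - 18*-8)=-880, (18*-20 - -33*-32)=-1416; twice the area = |-1392| = 1392; area = 696; boundary points = 1 + 2 + 3 = 6; strictly interior points = area - boundary/2 + 1 = 694; answer 694
Part III: A2 = 694; c = 1; -9*(1)^3 - 8*(1)^2 - 1*(1)^1 + 6 = (-9) + (-8) + (-1) + (6) = -12; answer -12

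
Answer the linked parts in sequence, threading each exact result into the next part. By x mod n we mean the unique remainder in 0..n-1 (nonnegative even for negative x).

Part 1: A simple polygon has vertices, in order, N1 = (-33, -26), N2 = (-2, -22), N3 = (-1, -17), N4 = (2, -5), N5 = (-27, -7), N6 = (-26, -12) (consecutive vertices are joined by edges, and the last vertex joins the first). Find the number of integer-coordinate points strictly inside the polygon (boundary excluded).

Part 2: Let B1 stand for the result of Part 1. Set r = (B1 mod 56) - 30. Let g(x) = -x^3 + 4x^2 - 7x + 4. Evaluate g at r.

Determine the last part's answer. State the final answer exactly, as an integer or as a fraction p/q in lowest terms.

-2576

Part 1: cross terms: (-33*-22 - -2*-26)=674, (-2*-17 - -1*-22)=12, (-1*-5 - 2*-17)=39, (2*-7 - -27*-5)=-149, (-27*-12 - -26*-7)=142, (-26*-26 - -33*-12)=280; twice the area = |998| = 998; area = 499; boundary points = 1 + 1 + 3 + 1 + 1 + 7 = 14; strictly interior points = area - boundary/2 + 1 = 493; answer 493
Part 2: B1 = 493; r = 15; -1*(15)^3 + 4*(15)^2 - 7*(15)^1 + 4 = (-3375) + (900) + (-105) + (4) = -2576; answer -2576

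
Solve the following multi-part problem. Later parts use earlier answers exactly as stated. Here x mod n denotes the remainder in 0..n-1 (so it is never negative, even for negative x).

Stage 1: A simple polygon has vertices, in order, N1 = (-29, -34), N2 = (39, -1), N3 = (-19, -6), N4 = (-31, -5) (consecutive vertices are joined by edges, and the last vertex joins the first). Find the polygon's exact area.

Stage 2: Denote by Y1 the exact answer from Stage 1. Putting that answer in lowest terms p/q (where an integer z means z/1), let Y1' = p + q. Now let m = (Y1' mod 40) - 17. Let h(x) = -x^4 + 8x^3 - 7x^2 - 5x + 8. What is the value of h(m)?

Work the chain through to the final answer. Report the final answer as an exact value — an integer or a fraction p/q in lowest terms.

-100008

Stage 1: cross terms: (-29*-1 - 39*-34)=1355, (39*-6 - -19*-1)=-253, (-19*-5 - -31*-6)=-91, (-31*-34 - -29*-5)=909; twice the area = |1920| = 1920; area = 960; answer 960
Stage 2: Y1 = 960; threaded value p + q = 961; m = -16; -1*(-16)^4 + 8*(-16)^3 - 7*(-16)^2 - 5*(-16)^1 + 8 = (-65536) + (-32768) + (-1792) + (80) + (8) = -100008; answer -100008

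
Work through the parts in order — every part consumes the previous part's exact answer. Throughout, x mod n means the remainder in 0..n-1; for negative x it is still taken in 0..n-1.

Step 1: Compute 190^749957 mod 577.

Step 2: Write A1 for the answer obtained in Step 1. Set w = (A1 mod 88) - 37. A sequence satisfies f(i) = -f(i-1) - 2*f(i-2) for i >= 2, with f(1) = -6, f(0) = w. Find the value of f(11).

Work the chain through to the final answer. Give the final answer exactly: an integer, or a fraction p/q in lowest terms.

Step 1: squarings mod 577: 190^1=190, 190^2=326, 190^4=108, 190^8=124, 190^16=374, 190^32=242, 190^64=287, 190^128=435, 190^256=546, 190^512=384, 190^1024=321, 190^2048=335, 190^4096=287, 190^8192=435, 190^16384=546, 190^32768=384, 190^65536=321, 190^131072=335, 190^262144=287, 190^524288=435; 190^749957 = 190^1 * 190^4 * 190^128 * 190^256 * 190^4096 * 190^8192 * 190^16384 * 190^65536 * 190^131072 * 190^524288 = 325 (mod 577); answer 325
Step 2: A1 = 325; w = 24; f(2) = -1*(-6) - 2*(24) = -42; iterating: f(2)=-42, f(3)=54, f(4)=30, f(5)=-138, f(6)=78, f(7)=198, f(8)=-354, f(9)=-42, f(10)=750, f(11)=-666; answer -666

-666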